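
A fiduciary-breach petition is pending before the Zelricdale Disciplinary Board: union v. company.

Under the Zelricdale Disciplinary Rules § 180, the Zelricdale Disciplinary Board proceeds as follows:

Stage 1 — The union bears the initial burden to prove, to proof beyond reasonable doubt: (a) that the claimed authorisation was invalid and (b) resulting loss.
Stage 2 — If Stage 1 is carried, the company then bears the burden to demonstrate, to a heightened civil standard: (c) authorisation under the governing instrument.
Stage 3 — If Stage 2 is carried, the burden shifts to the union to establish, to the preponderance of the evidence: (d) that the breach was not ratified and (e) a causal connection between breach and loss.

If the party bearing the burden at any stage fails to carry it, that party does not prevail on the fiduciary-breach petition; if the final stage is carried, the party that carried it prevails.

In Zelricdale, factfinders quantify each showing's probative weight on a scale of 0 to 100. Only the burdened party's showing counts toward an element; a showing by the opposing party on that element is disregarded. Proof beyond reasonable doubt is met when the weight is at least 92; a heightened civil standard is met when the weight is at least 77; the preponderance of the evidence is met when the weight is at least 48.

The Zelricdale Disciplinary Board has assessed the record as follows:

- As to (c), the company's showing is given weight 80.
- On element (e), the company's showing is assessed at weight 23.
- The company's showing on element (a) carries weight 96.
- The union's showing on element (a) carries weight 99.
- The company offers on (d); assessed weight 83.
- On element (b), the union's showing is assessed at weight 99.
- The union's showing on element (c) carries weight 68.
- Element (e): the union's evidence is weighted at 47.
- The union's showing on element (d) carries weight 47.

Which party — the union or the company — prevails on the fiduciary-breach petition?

At Stage 1 the union must meet proof beyond reasonable doubt (weight is at least 92): on (a) the weight is 99 (the company's 96 is given no effect), which does reach 92, so (a) meets the standard; on (b) the weight is 99, ≥ 92, so (b) meets the standard.
  Stage 1 is satisfied; the onus moves to the company.
At Stage 2 the company must meet a heightened civil standard (weight is at least 77): on (c) the weight is 80 (the union's 68 is given no effect), ≥ 77, so (c) meets the standard.
  Stage 2 carried; the burden shifts to the union.
At Stage 3 the union must meet the preponderance of the evidence (weight is at least 48): on (d) the weight is 47 (the company's 83 is given no effect), which does not reach 48, so (d) does not meet the standard; on (e) the weight is 47 (the company's 23 is given no effect), < 48, so (e) does not meet the standard.
  Not every element is met, so the union fails to carry Stage 3.
The company prevails.

company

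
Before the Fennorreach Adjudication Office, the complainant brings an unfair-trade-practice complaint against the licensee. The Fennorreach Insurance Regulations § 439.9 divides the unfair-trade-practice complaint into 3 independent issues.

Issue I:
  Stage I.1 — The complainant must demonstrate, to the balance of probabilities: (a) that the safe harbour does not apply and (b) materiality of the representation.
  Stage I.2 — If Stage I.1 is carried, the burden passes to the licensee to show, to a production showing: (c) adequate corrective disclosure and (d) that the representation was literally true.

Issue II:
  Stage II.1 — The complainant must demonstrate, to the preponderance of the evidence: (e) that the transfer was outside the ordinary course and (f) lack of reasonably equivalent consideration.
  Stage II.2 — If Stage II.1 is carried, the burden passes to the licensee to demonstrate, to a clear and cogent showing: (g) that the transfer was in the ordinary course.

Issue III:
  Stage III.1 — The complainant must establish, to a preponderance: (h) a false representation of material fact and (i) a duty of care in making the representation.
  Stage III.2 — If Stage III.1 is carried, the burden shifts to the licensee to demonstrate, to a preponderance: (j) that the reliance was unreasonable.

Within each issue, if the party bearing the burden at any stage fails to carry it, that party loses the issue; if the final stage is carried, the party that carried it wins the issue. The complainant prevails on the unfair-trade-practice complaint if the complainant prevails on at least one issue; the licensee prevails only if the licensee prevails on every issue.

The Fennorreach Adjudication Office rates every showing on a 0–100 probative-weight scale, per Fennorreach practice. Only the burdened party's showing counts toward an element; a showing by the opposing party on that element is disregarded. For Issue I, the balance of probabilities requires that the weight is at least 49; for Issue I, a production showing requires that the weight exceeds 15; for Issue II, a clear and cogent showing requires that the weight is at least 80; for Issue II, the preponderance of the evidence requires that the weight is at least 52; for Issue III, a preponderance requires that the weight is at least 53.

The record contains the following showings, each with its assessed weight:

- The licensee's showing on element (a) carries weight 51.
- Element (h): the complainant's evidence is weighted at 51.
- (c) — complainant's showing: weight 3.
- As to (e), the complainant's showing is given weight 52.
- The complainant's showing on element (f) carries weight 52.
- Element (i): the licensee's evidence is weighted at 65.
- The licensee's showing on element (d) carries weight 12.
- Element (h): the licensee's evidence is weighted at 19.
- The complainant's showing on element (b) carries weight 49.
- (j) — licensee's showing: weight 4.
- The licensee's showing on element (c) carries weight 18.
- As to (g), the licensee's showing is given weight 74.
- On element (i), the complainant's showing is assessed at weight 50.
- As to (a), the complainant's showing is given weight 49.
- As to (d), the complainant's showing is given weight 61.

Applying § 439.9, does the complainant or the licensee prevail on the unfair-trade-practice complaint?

— Issue I —
At Stage I.1 the complainant must meet the balance of probabilities (weight is at least 49): on (a) the weight is 49 (the licensee's 51 is given no effect), ≥ 49, so (a) meets the standard; on (b) the weight is 49, which does reach 49, so (b) meets the standard.
  Stage I.1 is satisfied; the onus moves to the licensee.
At Stage I.2 the licensee must meet a production showing (weight exceeds 15): on (c) the weight is 18 (the complainant's 3 is given no effect), which does exceed 15, so (c) meets the standard; on (d) the weight is 12 (the complainant's 61 is given no effect), ≤ 15, so (d) does not meet the standard.
  Stage I.2 not carried; the licensee fails its burden.
The analysis ends at Stage I.2; the complainant prevails on this issue.
— Issue II —
Stage II.1 (complainant, the preponderance of the evidence, weight is at least 52): (e) 52 ≥ 52 — meets; (f) 52 ≥ 52 — meets.
  The complainant carries Stage II.1; the licensee now bears the burden.
Stage II.2 (licensee, a clear and cogent showing, weight is at least 80): (g) 74 < 80 — fails.
  Not every element is met, so the licensee fails to carry Stage II.2.
So the complainant prevails on this issue.
— Issue III —
Stage III.1 (complainant, a preponderance, weight is at least 53): (h) 51 (licensee's 19 disregarded) < 53 — fails; (i) 50 (licensee's 65 disregarded) < 53 — fails.
  Not every element is met, so the complainant fails to carry Stage III.1.
So the licensee prevails on this issue.
Per-issue: Issue I → complainant; Issue II → complainant; Issue III → licensee. The complainant must prevail on at least one issue; overall, the complainant prevails.

complainant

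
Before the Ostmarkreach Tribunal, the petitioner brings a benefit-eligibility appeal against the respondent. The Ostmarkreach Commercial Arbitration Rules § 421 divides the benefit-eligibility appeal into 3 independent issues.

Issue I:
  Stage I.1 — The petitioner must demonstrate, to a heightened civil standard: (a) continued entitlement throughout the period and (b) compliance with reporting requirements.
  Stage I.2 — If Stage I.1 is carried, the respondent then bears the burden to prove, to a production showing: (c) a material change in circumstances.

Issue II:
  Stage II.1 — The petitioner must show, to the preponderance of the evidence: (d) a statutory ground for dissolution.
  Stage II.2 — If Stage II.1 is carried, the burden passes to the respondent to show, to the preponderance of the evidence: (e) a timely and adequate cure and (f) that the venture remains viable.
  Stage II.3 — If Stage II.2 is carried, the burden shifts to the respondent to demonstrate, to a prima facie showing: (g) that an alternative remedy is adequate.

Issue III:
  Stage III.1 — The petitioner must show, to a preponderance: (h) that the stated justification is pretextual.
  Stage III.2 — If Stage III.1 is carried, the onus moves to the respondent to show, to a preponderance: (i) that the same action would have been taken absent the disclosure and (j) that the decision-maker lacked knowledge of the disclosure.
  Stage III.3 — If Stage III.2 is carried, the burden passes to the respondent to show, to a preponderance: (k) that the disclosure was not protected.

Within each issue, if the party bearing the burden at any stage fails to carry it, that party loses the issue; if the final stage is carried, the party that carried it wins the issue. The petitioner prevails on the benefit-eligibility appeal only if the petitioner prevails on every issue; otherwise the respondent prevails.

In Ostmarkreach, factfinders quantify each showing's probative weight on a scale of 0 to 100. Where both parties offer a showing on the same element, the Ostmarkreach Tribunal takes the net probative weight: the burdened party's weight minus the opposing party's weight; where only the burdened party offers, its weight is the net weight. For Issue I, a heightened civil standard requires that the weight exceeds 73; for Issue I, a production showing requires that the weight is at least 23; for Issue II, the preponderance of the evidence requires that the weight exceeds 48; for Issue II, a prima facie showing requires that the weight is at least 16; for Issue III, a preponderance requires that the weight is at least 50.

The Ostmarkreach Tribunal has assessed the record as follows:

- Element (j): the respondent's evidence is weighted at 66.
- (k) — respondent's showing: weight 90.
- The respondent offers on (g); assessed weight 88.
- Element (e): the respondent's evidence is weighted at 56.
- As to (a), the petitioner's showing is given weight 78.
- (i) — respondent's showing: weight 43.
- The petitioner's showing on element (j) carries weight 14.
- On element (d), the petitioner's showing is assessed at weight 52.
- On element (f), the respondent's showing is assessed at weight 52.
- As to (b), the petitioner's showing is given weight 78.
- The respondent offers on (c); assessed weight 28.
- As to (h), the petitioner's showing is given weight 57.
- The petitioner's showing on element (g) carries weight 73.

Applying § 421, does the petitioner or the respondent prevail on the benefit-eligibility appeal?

respondent

— Issue I —
Stage I.1 — burden on petitioner; standard: a heightened civil standard (weight exceeds 73).
    (a): 78 > 73 [met]
    (b): 78 > 73 [met]
  Stage I.1 is satisfied; the onus moves to the respondent.
Stage I.2 — burden on respondent; standard: a production showing (weight is at least 23).
    (c): 28 ≥ 23 [met]
  Stage I.2 carried; the final stage is satisfied.
Every stage carried; the respondent prevails on this issue.
— Issue II —
Stage II.1 (petitioner, the preponderance of the evidence, weight exceeds 48): (d) 52 > 48 — meets.
  The petitioner carries Stage II.1; the respondent now bears the burden.
Stage II.2 (respondent, the preponderance of the evidence, weight exceeds 48): (e) 56 > 48 — meets; (f) 52 > 48 — meets.
  All elements met. The respondent retains the burden for Stage II.3.
Stage II.3 (respondent, a prima facie showing, weight is at least 16): (g) net 88−73=15 < 16 — fails.
  Stage II.3 not carried; the respondent fails its burden.
The analysis ends at Stage II.3; the petitioner prevails on this issue.
— Issue III —
Stage III.1 (petitioner, a preponderance, weight is at least 50): (h) 57 ≥ 50 — meets.
  Stage III.1 is satisfied; the onus moves to the respondent.
Stage III.2 (respondent, a preponderance, weight is at least 50): (i) 43 < 50 — fails; (j) net 66−14=52 ≥ 50 — meets.
  The respondent does not carry Stage III.2.
So the petitioner prevails on this issue.
Per-issue: Issue I → respondent; Issue II → petitioner; Issue III → petitioner. The petitioner must prevail on every issue; overall, the respondent prevails.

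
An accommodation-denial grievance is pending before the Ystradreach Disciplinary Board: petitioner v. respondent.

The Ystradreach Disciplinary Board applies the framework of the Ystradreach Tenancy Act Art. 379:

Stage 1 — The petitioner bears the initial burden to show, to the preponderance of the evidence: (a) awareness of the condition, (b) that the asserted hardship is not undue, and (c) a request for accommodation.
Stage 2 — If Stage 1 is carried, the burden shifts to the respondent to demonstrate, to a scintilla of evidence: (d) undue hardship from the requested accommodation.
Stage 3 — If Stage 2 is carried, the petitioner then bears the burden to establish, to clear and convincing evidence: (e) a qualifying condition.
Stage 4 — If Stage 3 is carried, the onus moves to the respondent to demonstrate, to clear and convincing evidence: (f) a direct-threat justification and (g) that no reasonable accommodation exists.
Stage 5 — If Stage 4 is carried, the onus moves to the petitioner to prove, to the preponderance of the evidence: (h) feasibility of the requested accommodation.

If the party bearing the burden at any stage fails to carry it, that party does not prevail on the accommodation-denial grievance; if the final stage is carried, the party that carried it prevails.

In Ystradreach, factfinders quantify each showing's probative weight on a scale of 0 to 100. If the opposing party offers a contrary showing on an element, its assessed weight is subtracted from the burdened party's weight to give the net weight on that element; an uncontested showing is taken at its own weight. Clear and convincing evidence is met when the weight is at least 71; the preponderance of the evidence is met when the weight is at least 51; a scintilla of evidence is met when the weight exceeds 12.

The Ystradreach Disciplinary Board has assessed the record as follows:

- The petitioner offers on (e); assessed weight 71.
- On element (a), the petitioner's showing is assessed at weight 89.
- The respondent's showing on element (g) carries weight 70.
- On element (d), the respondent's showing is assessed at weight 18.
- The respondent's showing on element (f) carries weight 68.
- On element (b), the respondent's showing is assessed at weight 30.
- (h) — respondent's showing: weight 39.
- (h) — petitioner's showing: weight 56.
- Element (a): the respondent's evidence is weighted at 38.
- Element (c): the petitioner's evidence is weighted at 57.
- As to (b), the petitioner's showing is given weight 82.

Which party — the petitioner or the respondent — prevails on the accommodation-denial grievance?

petitioner

Stage 1 (petitioner, the preponderance of the evidence, weight is at least 51): (a) net 89−38=51 ≥ 51 — meets; (b) net 82−30=52 ≥ 51 — meets; (c) 57 ≥ 51 — meets.
  The petitioner carries Stage 1; the respondent now bears the burden.
Stage 2 (respondent, a scintilla of evidence, weight exceeds 12): (d) 18 > 12 — meets.
  All elements met. The burden passes to the petitioner.
Stage 3 (petitioner, clear and convincing evidence, weight is at least 71): (e) 71 ≥ 71 — meets.
  Stage 3 is satisfied; the onus moves to the respondent.
Stage 4 (respondent, clear and convincing evidence, weight is at least 71): (f) 68 < 71 — fails; (g) 70 < 71 — fails.
  Not every element is met, so the respondent fails to carry Stage 4.
The analysis ends at Stage 4; the petitioner prevails.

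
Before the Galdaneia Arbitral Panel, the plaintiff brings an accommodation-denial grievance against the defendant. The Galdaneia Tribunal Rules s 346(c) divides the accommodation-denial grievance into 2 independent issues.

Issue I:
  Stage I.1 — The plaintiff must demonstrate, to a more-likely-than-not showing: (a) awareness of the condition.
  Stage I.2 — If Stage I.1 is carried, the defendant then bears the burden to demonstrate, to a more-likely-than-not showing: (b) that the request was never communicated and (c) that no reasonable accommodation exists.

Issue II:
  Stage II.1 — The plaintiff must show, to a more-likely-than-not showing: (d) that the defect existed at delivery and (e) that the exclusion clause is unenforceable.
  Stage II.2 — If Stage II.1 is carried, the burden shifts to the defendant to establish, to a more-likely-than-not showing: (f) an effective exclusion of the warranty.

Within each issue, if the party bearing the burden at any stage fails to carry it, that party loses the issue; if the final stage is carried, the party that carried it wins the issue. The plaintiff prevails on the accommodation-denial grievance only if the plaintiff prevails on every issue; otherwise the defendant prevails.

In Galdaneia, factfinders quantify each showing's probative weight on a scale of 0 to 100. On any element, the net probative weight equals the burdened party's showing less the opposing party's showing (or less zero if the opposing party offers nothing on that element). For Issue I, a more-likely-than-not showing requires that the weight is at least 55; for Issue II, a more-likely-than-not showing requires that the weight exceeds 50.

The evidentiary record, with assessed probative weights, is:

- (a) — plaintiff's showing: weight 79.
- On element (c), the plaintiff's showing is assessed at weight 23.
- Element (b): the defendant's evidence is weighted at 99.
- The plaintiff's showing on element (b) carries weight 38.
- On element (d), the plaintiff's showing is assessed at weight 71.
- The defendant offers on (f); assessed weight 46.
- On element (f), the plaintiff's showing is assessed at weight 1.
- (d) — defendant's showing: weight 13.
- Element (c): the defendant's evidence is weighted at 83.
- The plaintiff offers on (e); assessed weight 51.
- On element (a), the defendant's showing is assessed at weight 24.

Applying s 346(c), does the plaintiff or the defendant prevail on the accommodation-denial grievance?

— Issue I —
Stage I.1 (plaintiff, a more-likely-than-not showing, weight is at least 55): (a) net 79−24=55 ≥ 55 — meets.
  All elements met. The burden passes to the defendant.
Stage I.2 (defendant, a more-likely-than-not showing, weight is at least 55): (b) net 99−38=61 ≥ 55 — meets; (c) net 83−23=60 ≥ 55 — meets.
  The defendant carries the last stage.
All stages carried — the defendant prevails on this issue.
— Issue II —
Stage II.1 (plaintiff, a more-likely-than-not showing, weight exceeds 50): (d) net 71−13=58 > 50 — meets; (e) 51 > 50 — meets.
  The plaintiff carries Stage II.1; the defendant now bears the burden.
Stage II.2 (defendant, a more-likely-than-not showing, weight exceeds 50): (f) net 46−1=45 ≤ 50 — fails.
  Stage II.2 not carried; the defendant fails its burden.
So the plaintiff prevails on this issue.
Per-issue: Issue I → defendant; Issue II → plaintiff. The plaintiff must prevail on every issue; overall, the defendant prevails.

defendant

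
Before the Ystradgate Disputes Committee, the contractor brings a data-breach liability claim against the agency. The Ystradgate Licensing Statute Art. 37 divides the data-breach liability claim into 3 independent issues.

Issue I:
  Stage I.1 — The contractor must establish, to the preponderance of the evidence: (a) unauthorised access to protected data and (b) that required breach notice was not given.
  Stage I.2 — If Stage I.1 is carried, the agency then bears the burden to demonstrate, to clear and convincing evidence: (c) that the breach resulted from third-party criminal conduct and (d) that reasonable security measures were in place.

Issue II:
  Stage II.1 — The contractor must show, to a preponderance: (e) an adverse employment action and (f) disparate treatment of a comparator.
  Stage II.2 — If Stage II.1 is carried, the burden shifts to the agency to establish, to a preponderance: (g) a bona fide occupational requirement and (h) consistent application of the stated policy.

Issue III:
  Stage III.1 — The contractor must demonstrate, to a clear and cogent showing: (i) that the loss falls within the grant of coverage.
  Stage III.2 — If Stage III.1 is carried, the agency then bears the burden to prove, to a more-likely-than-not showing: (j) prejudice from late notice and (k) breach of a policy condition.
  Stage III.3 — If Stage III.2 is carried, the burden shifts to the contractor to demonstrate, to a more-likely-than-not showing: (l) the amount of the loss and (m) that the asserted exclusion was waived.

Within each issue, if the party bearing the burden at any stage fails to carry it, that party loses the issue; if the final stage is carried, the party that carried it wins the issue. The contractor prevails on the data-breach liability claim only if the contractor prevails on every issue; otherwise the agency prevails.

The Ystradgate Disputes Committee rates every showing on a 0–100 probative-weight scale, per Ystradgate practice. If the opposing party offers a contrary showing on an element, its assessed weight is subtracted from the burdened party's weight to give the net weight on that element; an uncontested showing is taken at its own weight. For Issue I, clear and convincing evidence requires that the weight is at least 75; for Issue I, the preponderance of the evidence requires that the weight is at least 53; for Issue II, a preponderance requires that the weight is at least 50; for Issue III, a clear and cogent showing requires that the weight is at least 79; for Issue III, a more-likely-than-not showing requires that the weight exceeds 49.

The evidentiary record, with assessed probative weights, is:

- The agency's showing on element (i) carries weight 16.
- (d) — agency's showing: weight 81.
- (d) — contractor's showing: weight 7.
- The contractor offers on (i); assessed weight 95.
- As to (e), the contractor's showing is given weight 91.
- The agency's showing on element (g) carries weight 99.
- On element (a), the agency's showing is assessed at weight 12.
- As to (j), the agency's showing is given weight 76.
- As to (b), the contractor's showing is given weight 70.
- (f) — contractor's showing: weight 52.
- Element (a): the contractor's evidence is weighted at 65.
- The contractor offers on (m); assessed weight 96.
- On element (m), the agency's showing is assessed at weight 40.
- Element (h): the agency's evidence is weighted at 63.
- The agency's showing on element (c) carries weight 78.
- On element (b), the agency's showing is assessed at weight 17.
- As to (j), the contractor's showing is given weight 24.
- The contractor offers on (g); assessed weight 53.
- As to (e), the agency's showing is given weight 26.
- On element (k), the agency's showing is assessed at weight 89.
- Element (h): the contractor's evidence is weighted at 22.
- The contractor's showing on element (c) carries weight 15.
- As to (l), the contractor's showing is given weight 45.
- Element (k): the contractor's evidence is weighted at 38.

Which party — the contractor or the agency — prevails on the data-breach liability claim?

agency

— Issue I —
Stage I.1 (contractor, the preponderance of the evidence, weight is at least 53): (a) net 65−12=53 ≥ 53 — meets; (b) net 70−17=53 ≥ 53 — meets.
  Stage I.1 carried; the burden shifts to the agency.
Stage I.2 (agency, clear and convincing evidence, weight is at least 75): (c) net 78−15=63 < 75 — fails; (d) net 81−7=74 < 75 — fails.
  The agency does not carry Stage I.2.
So the contractor prevails on this issue.
— Issue II —
Stage II.1 (contractor, a preponderance, weight is at least 50): (e) net 91−26=65 ≥ 50 — meets; (f) 52 ≥ 50 — meets.
  Stage II.1 is satisfied; the onus moves to the agency.
Stage II.2 (agency, a preponderance, weight is at least 50): (g) net 99−53=46 < 50 — fails; (h) net 63−22=41 < 50 — fails.
  The agency does not carry Stage II.2.
The contractor prevails on this issue.
— Issue III —
At Stage III.1 the contractor must meet a clear and cogent showing (weight is at least 79): on (i) the weight is 95 less the opposing 16 gives net 79, which does reach 79, so (i) meets the standard.
  Stage III.1 is satisfied; the onus moves to the agency.
At Stage III.2 the agency must meet a more-likely-than-not showing (weight exceeds 49): on (j) the weight is 76 less the opposing 24 gives net 52, > 49, so (j) meets the standard; on (k) the weight is 89 less the opposing 38 gives net 51, > 49, so (k) meets the standard.
  All elements met. The burden passes to the contractor.
At Stage III.3 the contractor must meet a more-likely-than-not showing (weight exceeds 49): on (l) the weight is 45, ≤ 49, so (l) does not meet the standard; on (m) the weight is 96 less the opposing 40 gives net 56, which does exceed 49, so (m) meets the standard.
  Stage III.3 not carried; the contractor fails its burden.
So the agency prevails on this issue.
Per-issue: Issue I → contractor; Issue II → contractor; Issue III → agency. The contractor must prevail on every issue; overall, the agency prevails.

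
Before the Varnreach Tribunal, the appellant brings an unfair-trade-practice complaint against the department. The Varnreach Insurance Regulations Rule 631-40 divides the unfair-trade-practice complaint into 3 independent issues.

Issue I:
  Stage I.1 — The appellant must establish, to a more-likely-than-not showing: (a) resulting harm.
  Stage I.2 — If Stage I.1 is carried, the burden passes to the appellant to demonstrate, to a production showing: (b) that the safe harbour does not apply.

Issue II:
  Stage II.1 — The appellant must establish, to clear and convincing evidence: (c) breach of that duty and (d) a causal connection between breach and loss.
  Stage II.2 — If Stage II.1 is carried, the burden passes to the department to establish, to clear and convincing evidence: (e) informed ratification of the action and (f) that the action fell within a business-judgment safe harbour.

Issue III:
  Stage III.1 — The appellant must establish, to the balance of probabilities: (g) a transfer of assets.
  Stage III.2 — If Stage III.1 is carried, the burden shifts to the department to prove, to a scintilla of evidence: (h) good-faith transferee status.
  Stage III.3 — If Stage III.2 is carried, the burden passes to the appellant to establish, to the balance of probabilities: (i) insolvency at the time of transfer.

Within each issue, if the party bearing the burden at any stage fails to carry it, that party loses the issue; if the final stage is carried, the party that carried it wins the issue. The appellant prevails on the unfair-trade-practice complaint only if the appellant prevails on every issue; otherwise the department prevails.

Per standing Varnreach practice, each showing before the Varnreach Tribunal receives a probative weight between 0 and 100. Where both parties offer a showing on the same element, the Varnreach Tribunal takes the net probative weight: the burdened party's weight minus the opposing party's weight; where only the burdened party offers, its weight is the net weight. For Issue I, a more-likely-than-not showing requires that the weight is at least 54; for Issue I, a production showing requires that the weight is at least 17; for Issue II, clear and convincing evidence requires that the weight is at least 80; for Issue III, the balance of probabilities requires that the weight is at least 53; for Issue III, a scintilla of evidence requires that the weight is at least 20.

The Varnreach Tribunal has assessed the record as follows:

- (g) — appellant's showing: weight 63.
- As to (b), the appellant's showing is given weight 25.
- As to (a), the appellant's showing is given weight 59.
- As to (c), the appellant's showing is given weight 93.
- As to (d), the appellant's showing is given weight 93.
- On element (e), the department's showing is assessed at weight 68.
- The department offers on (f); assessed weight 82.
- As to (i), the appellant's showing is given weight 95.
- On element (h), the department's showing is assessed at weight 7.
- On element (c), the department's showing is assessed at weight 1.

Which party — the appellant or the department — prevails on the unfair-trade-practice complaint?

appellant

— Issue I —
At Stage I.1 the appellant must meet a more-likely-than-not showing (weight is at least 54): on (a) the weight is 59, ≥ 54, so (a) meets the standard.
  Stage I.1 carried; the burden remains with the appellant.
At Stage I.2 the appellant must meet a production showing (weight is at least 17): on (b) the weight is 25, ≥ 17, so (b) meets the standard.
  All elements met at the final stage.
With every stage satisfied, the appellant prevails on this issue.
— Issue II —
At Stage II.1 the appellant must meet clear and convincing evidence (weight is at least 80): on (c) the weight is 93 less the opposing 1 gives net 92, ≥ 80, so (c) meets the standard; on (d) the weight is 93, which does reach 80, so (d) meets the standard.
  All elements met. The burden passes to the department.
At Stage II.2 the department must meet clear and convincing evidence (weight is at least 80): on (e) the weight is 68, < 80, so (e) does not meet the standard; on (f) the weight is 82, ≥ 80, so (f) meets the standard.
  Stage II.2 not carried; the department fails its burden.
So the appellant prevails on this issue.
— Issue III —
At Stage III.1 the appellant must meet the balance of probabilities (weight is at least 53): on (g) the weight is 63, which does reach 53, so (g) meets the standard.
  All elements met. The burden passes to the department.
At Stage III.2 the department must meet a scintilla of evidence (weight is at least 20): on (h) the weight is 7, which does not reach 20, so (h) does not meet the standard.
  Not every element is met, so the department fails to carry Stage III.2.
The analysis ends at Stage III.2; the appellant prevails on this issue.
Per-issue: Issue I → appellant; Issue II → appellant; Issue III → appellant. The appellant must prevail on every issue; overall, the appellant prevails.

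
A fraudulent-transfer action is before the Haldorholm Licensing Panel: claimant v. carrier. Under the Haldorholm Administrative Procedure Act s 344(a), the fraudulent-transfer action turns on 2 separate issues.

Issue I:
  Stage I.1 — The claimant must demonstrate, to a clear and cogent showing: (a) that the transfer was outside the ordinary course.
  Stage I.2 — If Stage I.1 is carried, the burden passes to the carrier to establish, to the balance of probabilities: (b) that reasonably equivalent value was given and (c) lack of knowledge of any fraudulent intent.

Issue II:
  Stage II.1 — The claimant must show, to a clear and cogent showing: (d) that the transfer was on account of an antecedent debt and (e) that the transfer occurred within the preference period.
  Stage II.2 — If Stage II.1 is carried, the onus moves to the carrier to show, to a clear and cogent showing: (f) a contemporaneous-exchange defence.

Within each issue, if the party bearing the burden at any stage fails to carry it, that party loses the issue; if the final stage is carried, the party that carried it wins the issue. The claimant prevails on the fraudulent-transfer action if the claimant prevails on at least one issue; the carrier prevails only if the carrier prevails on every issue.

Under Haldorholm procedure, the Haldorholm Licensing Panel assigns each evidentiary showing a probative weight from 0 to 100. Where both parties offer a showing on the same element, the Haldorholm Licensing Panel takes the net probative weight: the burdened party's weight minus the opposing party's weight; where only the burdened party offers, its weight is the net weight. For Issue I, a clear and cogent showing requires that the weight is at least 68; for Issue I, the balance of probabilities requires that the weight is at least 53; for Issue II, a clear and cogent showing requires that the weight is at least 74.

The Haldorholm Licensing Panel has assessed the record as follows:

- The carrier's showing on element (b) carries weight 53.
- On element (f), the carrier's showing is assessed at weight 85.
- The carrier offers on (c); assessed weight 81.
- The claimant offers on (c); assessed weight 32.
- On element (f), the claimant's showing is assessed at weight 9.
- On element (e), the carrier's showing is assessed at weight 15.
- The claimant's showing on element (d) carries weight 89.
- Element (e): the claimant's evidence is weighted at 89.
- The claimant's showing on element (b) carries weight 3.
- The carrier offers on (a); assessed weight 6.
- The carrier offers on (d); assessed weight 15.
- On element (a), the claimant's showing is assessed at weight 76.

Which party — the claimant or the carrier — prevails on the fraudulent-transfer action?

— Issue I —
Stage I.1 — burden on claimant; standard: a clear and cogent showing (weight is at least 68).
    (a): 76 − 6 = 70 ≥ 68 [met]
  The claimant carries Stage I.1; the carrier now bears the burden.
Stage I.2 — burden on carrier; standard: the balance of probabilities (weight is at least 53).
    (b): 53 − 3 = 50 < 53 [not met]
    (c): 81 − 32 = 49 < 53 [not met]
  Stage I.2 not carried; the carrier fails its burden.
The analysis ends at Stage I.2; the claimant prevails on this issue.
— Issue II —
At Stage II.1 the claimant must meet a clear and cogent showing (weight is at least 74): on (d) the weight is 89 less the opposing 15 gives net 74, which does reach 74, so (d) meets the standard; on (e) the weight is 89 less the opposing 15 gives net 74, ≥ 74, so (e) meets the standard.
  All elements met. The burden passes to the carrier.
At Stage II.2 the carrier must meet a clear and cogent showing (weight is at least 74): on (f) the weight is 85 less the opposing 9 gives net 76, which does reach 74, so (f) meets the standard.
  All elements met at the final stage.
With every stage satisfied, the carrier prevails on this issue.
Per-issue: Issue I → claimant; Issue II → carrier. The claimant must prevail on at least one issue; overall, the claimant prevails.

claimant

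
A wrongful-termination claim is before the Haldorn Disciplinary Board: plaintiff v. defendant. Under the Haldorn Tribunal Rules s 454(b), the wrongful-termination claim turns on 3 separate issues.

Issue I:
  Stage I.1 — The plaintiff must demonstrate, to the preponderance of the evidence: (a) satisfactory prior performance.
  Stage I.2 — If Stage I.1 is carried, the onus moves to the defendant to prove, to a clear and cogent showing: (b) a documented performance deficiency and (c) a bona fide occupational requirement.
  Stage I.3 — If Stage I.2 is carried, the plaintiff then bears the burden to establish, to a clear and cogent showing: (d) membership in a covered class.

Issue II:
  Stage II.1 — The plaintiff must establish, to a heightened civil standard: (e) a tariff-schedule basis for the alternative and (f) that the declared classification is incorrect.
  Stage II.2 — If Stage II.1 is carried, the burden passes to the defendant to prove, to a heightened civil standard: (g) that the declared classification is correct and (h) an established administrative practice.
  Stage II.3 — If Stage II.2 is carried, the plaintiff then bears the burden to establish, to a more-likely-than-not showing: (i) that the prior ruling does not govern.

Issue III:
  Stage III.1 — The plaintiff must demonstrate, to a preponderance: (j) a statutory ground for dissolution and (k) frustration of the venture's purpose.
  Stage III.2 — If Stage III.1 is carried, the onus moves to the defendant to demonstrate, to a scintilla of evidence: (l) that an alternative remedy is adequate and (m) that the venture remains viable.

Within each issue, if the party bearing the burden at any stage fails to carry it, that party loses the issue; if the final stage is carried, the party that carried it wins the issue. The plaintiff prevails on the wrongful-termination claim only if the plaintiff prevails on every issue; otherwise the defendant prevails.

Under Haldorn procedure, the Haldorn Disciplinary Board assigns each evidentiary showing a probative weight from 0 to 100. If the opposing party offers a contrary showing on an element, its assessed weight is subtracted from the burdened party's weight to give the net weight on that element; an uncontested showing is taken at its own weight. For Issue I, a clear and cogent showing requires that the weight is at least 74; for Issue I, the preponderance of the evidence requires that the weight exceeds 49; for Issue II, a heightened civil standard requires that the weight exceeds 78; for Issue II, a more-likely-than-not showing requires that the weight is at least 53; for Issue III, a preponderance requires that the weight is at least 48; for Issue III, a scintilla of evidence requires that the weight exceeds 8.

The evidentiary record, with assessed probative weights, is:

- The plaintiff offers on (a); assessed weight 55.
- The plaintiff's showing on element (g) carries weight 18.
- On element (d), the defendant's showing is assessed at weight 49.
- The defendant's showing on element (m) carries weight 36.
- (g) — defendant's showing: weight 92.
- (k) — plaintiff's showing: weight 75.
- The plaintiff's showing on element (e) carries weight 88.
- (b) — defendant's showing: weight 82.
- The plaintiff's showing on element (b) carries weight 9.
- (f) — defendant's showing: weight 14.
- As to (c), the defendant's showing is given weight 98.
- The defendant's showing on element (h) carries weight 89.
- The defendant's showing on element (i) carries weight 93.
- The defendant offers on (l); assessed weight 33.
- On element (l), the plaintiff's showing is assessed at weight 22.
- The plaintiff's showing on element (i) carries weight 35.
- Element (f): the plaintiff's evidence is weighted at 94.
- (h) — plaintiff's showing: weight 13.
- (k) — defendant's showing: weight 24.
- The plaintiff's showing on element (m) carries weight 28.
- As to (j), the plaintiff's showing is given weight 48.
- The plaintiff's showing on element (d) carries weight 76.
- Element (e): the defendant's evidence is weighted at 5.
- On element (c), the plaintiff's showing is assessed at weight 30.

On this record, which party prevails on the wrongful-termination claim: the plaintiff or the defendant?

— Issue I —
Stage I.1 (plaintiff, the preponderance of the evidence, weight exceeds 49): (a) 55 > 49 — meets.
  All elements met. The burden passes to the defendant.
Stage I.2 (defendant, a clear and cogent showing, weight is at least 74): (b) net 82−9=73 < 74 — fails; (c) net 98−30=68 < 74 — fails.
  Stage I.2 not carried; the defendant fails its burden.
The plaintiff prevails on this issue.
— Issue II —
At Stage II.1 the plaintiff must meet a heightened civil standard (weight exceeds 78): on (e) the weight is 88 less the opposing 5 gives net 83, > 78, so (e) meets the standard; on (f) the weight is 94 less the opposing 14 gives net 80, which does exceed 78, so (f) meets the standard.
  Stage II.1 is satisfied; the onus moves to the defendant.
At Stage II.2 the defendant must meet a heightened civil standard (weight exceeds 78): on (g) the weight is 92 less the opposing 18 gives net 74, ≤ 78, so (g) does not meet the standard; on (h) the weight is 89 less the opposing 13 gives net 76, ≤ 78, so (h) does not meet the standard.
  The defendant does not carry Stage II.2.
The analysis ends at Stage II.2; the plaintiff prevails on this issue.
— Issue III —
Stage III.1 — burden on plaintiff; standard: a preponderance (weight is at least 48).
    (j): 48 ≥ 48 [met]
    (k): 75 − 24 = 51 ≥ 48 [met]
  All elements met. The burden passes to the defendant.
Stage III.2 — burden on defendant; standard: a scintilla of evidence (weight exceeds 8).
    (l): 33 − 22 = 11 > 8 [met]
    (m): 36 − 28 = 8 ≤ 8 [not met]
  Stage III.2 not carried; the defendant fails its burden.
So the plaintiff prevails on this issue.
Per-issue: Issue I → plaintiff; Issue II → plaintiff; Issue III → plaintiff. The plaintiff must prevail on every issue; overall, the plaintiff prevails.

plaintiff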